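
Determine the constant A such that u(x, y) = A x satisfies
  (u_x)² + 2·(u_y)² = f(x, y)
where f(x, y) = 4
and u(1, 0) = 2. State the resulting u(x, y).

Substitute the ansatz u = A x into the left-hand side.
Derivatives of the ansatz:
  u_x = A
  u_y = 0
Term by term:
  (u_x)² = A^{2}
  2·(u_y)² = 0
So the left-hand side equals
  A^{2}
This must equal f(x, y) = 4 identically.
Matching coefficients of the independent functions:
  [constant term]:  A^{2} = 4
These equations allow (A) = (-2) or (2).
Impose the point condition(s):
  u(1, 0) = 2  ⟹  A = 2
Only A = 2 satisfies everything.
Hence u(x, y) = 2 x.

Answer: u(x, y) = 2 x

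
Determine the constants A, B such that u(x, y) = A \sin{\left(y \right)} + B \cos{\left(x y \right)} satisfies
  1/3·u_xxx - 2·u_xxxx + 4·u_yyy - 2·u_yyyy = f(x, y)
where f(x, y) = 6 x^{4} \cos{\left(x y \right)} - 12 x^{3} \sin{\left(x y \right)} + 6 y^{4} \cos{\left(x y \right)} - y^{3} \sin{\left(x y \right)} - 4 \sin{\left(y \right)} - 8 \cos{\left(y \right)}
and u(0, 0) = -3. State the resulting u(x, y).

Answer: u(x, y) = 2 \sin{\left(y \right)} - 3 \cos{\left(x y \right)}

Derivation:
Substitute the ansatz u = A \sin{\left(y \right)} + B \cos{\left(x y \right)} into the left-hand side.
Derivatives of the ansatz:
  u_xxx = B y^{3} \sin{\left(x y \right)}
  u_xxxx = B y^{4} \cos{\left(x y \right)}
  u_yyy = - A \cos{\left(y \right)} + B x^{3} \sin{\left(x y \right)}
  u_yyyy = A \sin{\left(y \right)} + B x^{4} \cos{\left(x y \right)}
Term by term:
  1/3·u_xxx = \frac{B y^{3} \sin{\left(x y \right)}}{3}
  -2·u_xxxx = - 2 B y^{4} \cos{\left(x y \right)}
  4·u_yyy = - 4 A \cos{\left(y \right)} + 4 B x^{3} \sin{\left(x y \right)}
  -2·u_yyyy = - 2 A \sin{\left(y \right)} - 2 B x^{4} \cos{\left(x y \right)}
So the left-hand side equals
  - 2 A \sin{\left(y \right)} - 4 A \cos{\left(y \right)} - 2 B x^{4} \cos{\left(x y \right)} + 4 B x^{3} \sin{\left(x y \right)} - 2 B y^{4} \cos{\left(x y \right)} + \frac{B y^{3} \sin{\left(x y \right)}}{3}
This must equal f(x, y) = 6 x^{4} \cos{\left(x y \right)} - 12 x^{3} \sin{\left(x y \right)} + 6 y^{4} \cos{\left(x y \right)} - y^{3} \sin{\left(x y \right)} - 4 \sin{\left(y \right)} - 8 \cos{\left(y \right)} identically.
Matching coefficients of the independent functions:
  [x^{3} \sin{\left(x y \right)}]:  4 B = -12
  [x^{4} \cos{\left(x y \right)}, y^{4} \cos{\left(x y \right)}]:  - 2 B = 6
  [y^{3} \sin{\left(x y \right)}]:  \frac{B}{3} = -1
  [\sin{\left(y \right)}]:  - 2 A = -4
  [\cos{\left(y \right)}]:  - 4 A = -8
Solving: A = 2, B = -3.
Check against the point condition:
  u(0, 0) = -3  ⟹  B = -3  ✓
Hence u(x, y) = 2 \sin{\left(y \right)} - 3 \cos{\left(x y \right)}.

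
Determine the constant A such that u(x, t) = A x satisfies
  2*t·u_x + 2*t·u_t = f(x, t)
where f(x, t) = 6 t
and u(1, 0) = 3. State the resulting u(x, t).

Substitute the ansatz u = A x into the left-hand side.
Derivatives of the ansatz:
  u_x = A
  u_t = 0
Term by term:
  2*t·u_x = 2 A t
  2*t·u_t = 0
So the left-hand side equals
  2 A t
This must equal f(x, t) = 6 t identically.
Matching coefficients of the independent functions:
  [t]:  2 A = 6
Solving: A = 3.
Check against the point condition:
  u(1, 0) = 3  ⟹  A = 3  ✓
Hence u(x, t) = 3 x.

Answer: u(x, t) = 3 x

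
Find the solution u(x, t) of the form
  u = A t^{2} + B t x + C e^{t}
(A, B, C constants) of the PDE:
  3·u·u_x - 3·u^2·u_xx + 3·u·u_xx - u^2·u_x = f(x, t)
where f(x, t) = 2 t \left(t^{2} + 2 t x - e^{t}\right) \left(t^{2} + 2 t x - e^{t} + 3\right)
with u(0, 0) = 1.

Answer: u(x, t) = - t^{2} - 2 t x + e^{t}

Derivation:
Substitute the ansatz u = A t^{2} + B t x + C e^{t} into the left-hand side.
Derivatives of the ansatz:
  u_x = B t
  u_xx = 0
Term by term:
  3·u·u_x = 3 A B t^{3} + 3 B^{2} t^{2} x + 3 B C t e^{t}
  -3·u^2·u_xx = 0
  3·u·u_xx = 0
  -u^2·u_x = - A^{2} B t^{5} - 2 A B^{2} t^{4} x - 2 A B C t^{3} e^{t} - B^{3} t^{3} x^{2} - 2 B^{2} C t^{2} x e^{t} - B C^{2} t e^{2 t}
So the left-hand side equals
  - A^{2} B t^{5} - 2 A B^{2} t^{4} x - 2 A B C t^{3} e^{t} + 3 A B t^{3} - B^{3} t^{3} x^{2} - 2 B^{2} C t^{2} x e^{t} + 3 B^{2} t^{2} x - B C^{2} t e^{2 t} + 3 B C t e^{t}
This must equal f(x, t) identically; expanded, f = 2 t^{5} + 8 t^{4} x + 8 t^{3} x^{2} - 4 t^{3} e^{t} + 6 t^{3} - 8 t^{2} x e^{t} + 12 t^{2} x + 2 t e^{2 t} - 6 t e^{t}.
Matching coefficients of the independent functions:
  [t^{3}]:  3 A B = 6
  [t^{5}]:  - A^{2} B = 2
  [t e^{t}]:  3 B C = -6
  [t e^{2 t}]:  - B C^{2} = 2
  [t^{2} x]:  3 B^{2} = 12
  [t^{3} x^{2}]:  - B^{3} = 8
  [t^{3} e^{t}]:  - 2 A B C = -4
  [t^{4} x]:  - 2 A B^{2} = 8
  [t^{2} x e^{t}]:  - 2 B^{2} C = -8
Solving: A = -1, B = -2, C = 1.
Check against the point condition:
  u(0, 0) = 1  ⟹  C = 1  ✓
Hence u(x, t) = - t^{2} - 2 t x + e^{t}.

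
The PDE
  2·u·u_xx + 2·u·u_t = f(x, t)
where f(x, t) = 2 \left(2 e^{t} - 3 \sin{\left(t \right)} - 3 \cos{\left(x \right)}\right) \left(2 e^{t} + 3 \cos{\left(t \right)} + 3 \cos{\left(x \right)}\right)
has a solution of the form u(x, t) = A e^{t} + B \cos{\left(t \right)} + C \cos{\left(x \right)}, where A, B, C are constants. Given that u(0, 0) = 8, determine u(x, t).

Answer: u(x, t) = 2 e^{t} + 3 \cos{\left(t \right)} + 3 \cos{\left(x \right)}

Derivation:
Substitute the ansatz u = A e^{t} + B \cos{\left(t \right)} + C \cos{\left(x \right)} into the left-hand side.
Derivatives of the ansatz:
  u_xx = - C \cos{\left(x \right)}
  u_t = A e^{t} - B \sin{\left(t \right)}
Term by term:
  2·u·u_xx = - 2 A C e^{t} \cos{\left(x \right)} - 2 B C \cos{\left(t \right)} \cos{\left(x \right)} - 2 C^{2} \cos^{2}{\left(x \right)}
  2·u·u_t = 2 A^{2} e^{2 t} - 2 A B e^{t} \sin{\left(t \right)} + 2 A B e^{t} \cos{\left(t \right)} + 2 A C e^{t} \cos{\left(x \right)} - 2 B^{2} \sin{\left(t \right)} \cos{\left(t \right)} - 2 B C \sin{\left(t \right)} \cos{\left(x \right)}
So the left-hand side equals
  2 A^{2} e^{2 t} - 2 A B e^{t} \sin{\left(t \right)} + 2 A B e^{t} \cos{\left(t \right)} - 2 B^{2} \sin{\left(t \right)} \cos{\left(t \right)} - 2 B C \sin{\left(t \right)} \cos{\left(x \right)} - 2 B C \cos{\left(t \right)} \cos{\left(x \right)} - 2 C^{2} \cos^{2}{\left(x \right)}
This must equal f(x, t) identically; expanded, f = 8 e^{2 t} - 12 e^{t} \sin{\left(t \right)} + 12 e^{t} \cos{\left(t \right)} - 18 \sin{\left(t \right)} \cos{\left(t \right)} - 18 \sin{\left(t \right)} \cos{\left(x \right)} - 18 \cos{\left(t \right)} \cos{\left(x \right)} - 18 \cos^{2}{\left(x \right)}.
Matching coefficients of the independent functions:
  [e^{t} \sin{\left(t \right)}]:  - 2 A B = -12
  [e^{t} \cos{\left(t \right)}]:  2 A B = 12
  [\sin{\left(t \right)} \cos{\left(t \right)}]:  - 2 B^{2} = -18
  [\sin{\left(t \right)} \cos{\left(x \right)}, \cos{\left(t \right)} \cos{\left(x \right)}]:  - 2 B C = -18
  [e^{2 t}]:  2 A^{2} = 8
  [\cos^{2}{\left(x \right)}]:  - 2 C^{2} = -18
These equations allow (A, B, C) = (-2, -3, -3) or (2, 3, 3).
Impose the point condition(s):
  u(0, 0) = 8  ⟹  A + B + C = 8
Only A = 2, B = 3, C = 3 satisfies everything.
Hence u(x, t) = 2 e^{t} + 3 \cos{\left(t \right)} + 3 \cos{\left(x \right)}.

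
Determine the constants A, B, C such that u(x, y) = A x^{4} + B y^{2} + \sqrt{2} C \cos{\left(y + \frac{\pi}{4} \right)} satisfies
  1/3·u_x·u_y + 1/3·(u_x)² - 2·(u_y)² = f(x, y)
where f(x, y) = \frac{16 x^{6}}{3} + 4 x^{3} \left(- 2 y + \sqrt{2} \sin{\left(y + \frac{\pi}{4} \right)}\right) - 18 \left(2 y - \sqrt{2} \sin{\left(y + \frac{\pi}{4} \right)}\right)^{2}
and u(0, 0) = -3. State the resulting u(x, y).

Answer: u(x, y) = x^{4} - 3 y^{2} - 3 \sqrt{2} \cos{\left(y + \frac{\pi}{4} \right)}

Derivation:
Substitute the ansatz u = A x^{4} + B y^{2} + \sqrt{2} C \cos{\left(y + \frac{\pi}{4} \right)} into the left-hand side.
Derivatives of the ansatz:
  u_x = 4 A x^{3}
  u_y = 2 B y - \sqrt{2} C \sin{\left(y + \frac{\pi}{4} \right)}
Term by term:
  1/3·u_x·u_y = \frac{8 A B x^{3} y}{3} - \frac{4 \sqrt{2} A C x^{3} \sin{\left(y + \frac{\pi}{4} \right)}}{3}
  1/3·(u_x)² = \frac{16 A^{2} x^{6}}{3}
  -2·(u_y)² = - 8 B^{2} y^{2} + 8 \sqrt{2} B C y \sin{\left(y + \frac{\pi}{4} \right)} - 4 C^{2} \sin^{2}{\left(y + \frac{\pi}{4} \right)}
So the left-hand side equals
  \frac{16 A^{2} x^{6}}{3} + \frac{8 A B x^{3} y}{3} - \frac{4 \sqrt{2} A C x^{3} \sin{\left(y + \frac{\pi}{4} \right)}}{3} - 8 B^{2} y^{2} + 8 \sqrt{2} B C y \sin{\left(y + \frac{\pi}{4} \right)} - 4 C^{2} \sin^{2}{\left(y + \frac{\pi}{4} \right)}
This must equal f(x, y) identically; expanded, f = \frac{16 x^{6}}{3} - 8 x^{3} y + 4 \sqrt{2} x^{3} \sin{\left(y + \frac{\pi}{4} \right)} - 72 y^{2} + 72 \sqrt{2} y \sin{\left(y + \frac{\pi}{4} \right)} - 36 \sin^{2}{\left(y + \frac{\pi}{4} \right)}.
Matching coefficients of the independent functions:
  [x^{6}]:  \frac{16 A^{2}}{3} = \frac{16}{3}
  [y^{2}]:  - 8 B^{2} = -72
  [x^{3} y]:  \frac{8 A B}{3} = -8
  [\sqrt{2} x^{3} \sin{\left(y + \frac{\pi}{4} \right)}]:  - \frac{4 A C}{3} = 4
  [\sqrt{2} y \sin{\left(y + \frac{\pi}{4} \right)}]:  8 B C = 72
  [\sin^{2}{\left(y + \frac{\pi}{4} \right)}]:  - 4 C^{2} = -36
These equations allow (A, B, C) = (-1, 3, 3) or (1, -3, -3).
Impose the point condition(s):
  u(0, 0) = -3  ⟹  C = -3
Only A = 1, B = -3, C = -3 satisfies everything.
Hence u(x, y) = x^{4} - 3 y^{2} - 3 \sqrt{2} \cos{\left(y + \frac{\pi}{4} \right)}.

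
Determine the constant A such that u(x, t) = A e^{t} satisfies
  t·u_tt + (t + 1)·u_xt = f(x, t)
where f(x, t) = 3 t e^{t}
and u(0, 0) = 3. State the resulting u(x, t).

Substitute the ansatz u = A e^{t} into the left-hand side.
Derivatives of the ansatz:
  u_tt = A e^{t}
  u_xt = 0
Term by term:
  t·u_tt = A t e^{t}
  (t + 1)·u_xt = 0
So the left-hand side equals
  A t e^{t}
This must equal f(x, t) = 3 t e^{t} identically.
Matching coefficients of the independent functions:
  [t e^{t}]:  A = 3
Solving: A = 3.
Check against the point condition:
  u(0, 0) = 3  ⟹  A = 3  ✓
Hence u(x, t) = 3 e^{t}.

Answer: u(x, t) = 3 e^{t}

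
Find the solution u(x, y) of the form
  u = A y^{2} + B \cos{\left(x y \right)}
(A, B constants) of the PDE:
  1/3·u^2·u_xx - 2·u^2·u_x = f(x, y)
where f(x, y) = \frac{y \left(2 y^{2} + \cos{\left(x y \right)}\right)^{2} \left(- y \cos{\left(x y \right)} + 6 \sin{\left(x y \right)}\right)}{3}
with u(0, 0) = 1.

Answer: u(x, y) = 2 y^{2} + \cos{\left(x y \right)}

Derivation:
Substitute the ansatz u = A y^{2} + B \cos{\left(x y \right)} into the left-hand side.
Derivatives of the ansatz:
  u_xx = - B y^{2} \cos{\left(x y \right)}
  u_x = - B y \sin{\left(x y \right)}
Term by term:
  1/3·u^2·u_xx = - \frac{A^{2} B y^{6} \cos{\left(x y \right)}}{3} - \frac{2 A B^{2} y^{4} \cos^{2}{\left(x y \right)}}{3} - \frac{B^{3} y^{2} \cos^{3}{\left(x y \right)}}{3}
  -2·u^2·u_x = 2 A^{2} B y^{5} \sin{\left(x y \right)} + 4 A B^{2} y^{3} \sin{\left(x y \right)} \cos{\left(x y \right)} + 2 B^{3} y \sin{\left(x y \right)} \cos^{2}{\left(x y \right)}
So the left-hand side equals
  - \frac{A^{2} B y^{6} \cos{\left(x y \right)}}{3} + 2 A^{2} B y^{5} \sin{\left(x y \right)} - \frac{2 A B^{2} y^{4} \cos^{2}{\left(x y \right)}}{3} + 4 A B^{2} y^{3} \sin{\left(x y \right)} \cos{\left(x y \right)} - \frac{B^{3} y^{2} \cos^{3}{\left(x y \right)}}{3} + 2 B^{3} y \sin{\left(x y \right)} \cos^{2}{\left(x y \right)}
This must equal f(x, y) identically; expanded, f = - \frac{4 y^{6} \cos{\left(x y \right)}}{3} + 8 y^{5} \sin{\left(x y \right)} - \frac{4 y^{4} \cos^{2}{\left(x y \right)}}{3} + 8 y^{3} \sin{\left(x y \right)} \cos{\left(x y \right)} - \frac{y^{2} \cos^{3}{\left(x y \right)}}{3} + 2 y \sin{\left(x y \right)} \cos^{2}{\left(x y \right)}.
Matching coefficients of the independent functions:
  [y^{2} \cos^{3}{\left(x y \right)}]:  - \frac{B^{3}}{3} = - \frac{1}{3}
  [y^{4} \cos^{2}{\left(x y \right)}]:  - \frac{2 A B^{2}}{3} = - \frac{4}{3}
  [y^{5} \sin{\left(x y \right)}]:  2 A^{2} B = 8
  [y^{6} \cos{\left(x y \right)}]:  - \frac{A^{2} B}{3} = - \frac{4}{3}
  [y \sin{\left(x y \right)} \cos^{2}{\left(x y \right)}]:  2 B^{3} = 2
  [y^{3} \sin{\left(x y \right)} \cos{\left(x y \right)}]:  4 A B^{2} = 8
Solving: A = 2, B = 1.
Check against the point condition:
  u(0, 0) = 1  ⟹  B = 1  ✓
Hence u(x, y) = 2 y^{2} + \cos{\left(x y \right)}.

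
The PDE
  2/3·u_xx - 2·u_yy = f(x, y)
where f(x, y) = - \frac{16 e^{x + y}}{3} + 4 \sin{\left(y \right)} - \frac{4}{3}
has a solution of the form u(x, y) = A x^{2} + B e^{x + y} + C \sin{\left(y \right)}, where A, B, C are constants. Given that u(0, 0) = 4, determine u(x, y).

Substitute the ansatz u = A x^{2} + B e^{x + y} + C \sin{\left(y \right)} into the left-hand side.
Derivatives of the ansatz:
  u_xx = 2 A + B e^{x} e^{y}
  u_yy = B e^{x} e^{y} - C \sin{\left(y \right)}
Term by term:
  2/3·u_xx = \frac{4 A}{3} + \frac{2 B e^{x} e^{y}}{3}
  -2·u_yy = - 2 B e^{x} e^{y} + 2 C \sin{\left(y \right)}
So the left-hand side equals
  \frac{4 A}{3} - \frac{4 B e^{x} e^{y}}{3} + 2 C \sin{\left(y \right)}
This must equal f(x, y) identically; expanded, f = - \frac{16 e^{x} e^{y}}{3} + 4 \sin{\left(y \right)} - \frac{4}{3}.
Matching coefficients of the independent functions:
  [constant term]:  \frac{4 A}{3} = - \frac{4}{3}
  [e^{x} e^{y}]:  - \frac{4 B}{3} = - \frac{16}{3}
  [\sin{\left(y \right)}]:  2 C = 4
Solving: A = -1, B = 4, C = 2.
Check against the point condition:
  u(0, 0) = 4  ⟹  B = 4  ✓
Hence u(x, y) = - x^{2} + 4 e^{x + y} + 2 \sin{\left(y \right)}.

Answer: u(x, y) = - x^{2} + 4 e^{x + y} + 2 \sin{\left(y \right)}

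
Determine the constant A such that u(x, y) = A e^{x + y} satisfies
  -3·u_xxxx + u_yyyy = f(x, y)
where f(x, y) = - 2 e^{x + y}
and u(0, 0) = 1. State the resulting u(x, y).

Answer: u(x, y) = e^{x + y}

Derivation:
Substitute the ansatz u = A e^{x + y} into the left-hand side.
Derivatives of the ansatz:
  u_xxxx = A e^{x} e^{y}
  u_yyyy = A e^{x} e^{y}
Term by term:
  -3·u_xxxx = - 3 A e^{x} e^{y}
  u_yyyy = A e^{x} e^{y}
So the left-hand side equals
  - 2 A e^{x} e^{y}
This must equal f(x, y) identically; expanded, f = - 2 e^{x} e^{y}.
Matching coefficients of the independent functions:
  [e^{x} e^{y}]:  - 2 A = -2
Solving: A = 1.
Check against the point condition:
  u(0, 0) = 1  ⟹  A = 1  ✓
Hence u(x, y) = e^{x + y}.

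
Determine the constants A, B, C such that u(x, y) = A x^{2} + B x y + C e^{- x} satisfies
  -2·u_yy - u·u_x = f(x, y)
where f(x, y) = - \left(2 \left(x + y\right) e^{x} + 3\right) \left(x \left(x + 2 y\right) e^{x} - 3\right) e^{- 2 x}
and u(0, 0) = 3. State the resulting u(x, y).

Substitute the ansatz u = A x^{2} + B x y + C e^{- x} into the left-hand side.
Derivatives of the ansatz:
  u_yy = 0
  u_x = 2 A x + B y - C e^{- x}
Term by term:
  -2·u_yy = 0
  -u·u_x = - 2 A^{2} x^{3} - 3 A B x^{2} y + A C x^{2} e^{- x} - 2 A C x e^{- x} - B^{2} x y^{2} + B C x y e^{- x} - B C y e^{- x} + C^{2} e^{- 2 x}
So the left-hand side equals
  - 2 A^{2} x^{3} - 3 A B x^{2} y + A C x^{2} e^{- x} - 2 A C x e^{- x} - B^{2} x y^{2} + B C x y e^{- x} - B C y e^{- x} + C^{2} e^{- 2 x}
This must equal f(x, y) identically; expanded, f = - 2 x^{3} - 6 x^{2} y - 3 x^{2} e^{- x} - 4 x y^{2} - 6 x y e^{- x} + 6 x e^{- x} + 6 y e^{- x} + 9 e^{- 2 x}.
Matching coefficients of the independent functions:
  [x^{3}]:  - 2 A^{2} = -2
  [x y^{2}]:  - B^{2} = -4
  [x e^{- x}]:  - 2 A C = 6
  [x^{2} y]:  - 3 A B = -6
  [x^{2} e^{- x}]:  A C = -3
  [y e^{- x}]:  - B C = 6
  [x y e^{- x}]:  B C = -6
  [e^{- 2 x}]:  C^{2} = 9
These equations allow (A, B, C) = (-1, -2, 3) or (1, 2, -3).
Impose the point condition(s):
  u(0, 0) = 3  ⟹  C = 3
Only A = -1, B = -2, C = 3 satisfies everything.
Hence u(x, y) = - x^{2} - 2 x y + 3 e^{- x}.

Answer: u(x, y) = - x^{2} - 2 x y + 3 e^{- x}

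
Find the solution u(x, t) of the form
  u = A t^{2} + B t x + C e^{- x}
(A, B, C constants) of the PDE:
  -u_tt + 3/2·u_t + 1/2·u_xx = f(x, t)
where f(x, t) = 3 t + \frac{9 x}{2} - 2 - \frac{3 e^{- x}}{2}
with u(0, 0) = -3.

Substitute the ansatz u = A t^{2} + B t x + C e^{- x} into the left-hand side.
Derivatives of the ansatz:
  u_tt = 2 A
  u_t = 2 A t + B x
  u_xx = C e^{- x}
Term by term:
  -u_tt = - 2 A
  3/2·u_t = 3 A t + \frac{3 B x}{2}
  1/2·u_xx = \frac{C e^{- x}}{2}
So the left-hand side equals
  3 A t - 2 A + \frac{3 B x}{2} + \frac{C e^{- x}}{2}
This must equal f(x, t) = 3 t + \frac{9 x}{2} - 2 - \frac{3 e^{- x}}{2} identically.
Matching coefficients of the independent functions:
  [constant term]:  - 2 A = -2
  [t]:  3 A = 3
  [x]:  \frac{3 B}{2} = \frac{9}{2}
  [e^{- x}]:  \frac{C}{2} = - \frac{3}{2}
Solving: A = 1, B = 3, C = -3.
Check against the point condition:
  u(0, 0) = -3  ⟹  C = -3  ✓
Hence u(x, t) = t^{2} + 3 t x - 3 e^{- x}.

Answer: u(x, t) = t^{2} + 3 t x - 3 e^{- x}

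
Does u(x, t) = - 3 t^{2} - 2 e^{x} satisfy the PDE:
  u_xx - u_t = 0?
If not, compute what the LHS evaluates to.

Evaluate each term of the left-hand side for u = - 3 t^{2} - 2 e^{x}.
Derivatives:
  u_xx = - 2 e^{x}
  u_t = - 6 t
Terms:
  u_xx = - 2 e^{x}
  -u_t = 6 t
Sum: LHS = 6 t - 2 e^{x}
Given right-hand side: 0. Difference LHS − RHS = 6 t - 2 e^{x} ≠ 0, so u is not a solution.

Answer: No, the LHS evaluates to 6 t - 2 e^{x}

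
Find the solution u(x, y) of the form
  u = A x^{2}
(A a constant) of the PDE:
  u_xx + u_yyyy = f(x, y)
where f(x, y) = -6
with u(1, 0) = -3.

Substitute the ansatz u = A x^{2} into the left-hand side.
Derivatives of the ansatz:
  u_xx = 2 A
  u_yyyy = 0
Term by term:
  u_xx = 2 A
  u_yyyy = 0
So the left-hand side equals
  2 A
This must equal f(x, y) = -6 identically.
Matching coefficients of the independent functions:
  [constant term]:  2 A = -6
Solving: A = -3.
Check against the point condition:
  u(1, 0) = -3  ⟹  A = -3  ✓
Hence u(x, y) = - 3 x^{2}.

Answer: u(x, y) = - 3 x^{2}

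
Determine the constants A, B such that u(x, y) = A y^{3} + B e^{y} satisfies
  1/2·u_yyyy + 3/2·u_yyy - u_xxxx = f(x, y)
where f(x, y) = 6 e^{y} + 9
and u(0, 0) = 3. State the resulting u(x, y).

Substitute the ansatz u = A y^{3} + B e^{y} into the left-hand side.
Derivatives of the ansatz:
  u_yyyy = B e^{y}
  u_yyy = 6 A + B e^{y}
  u_xxxx = 0
Term by term:
  1/2·u_yyyy = \frac{B e^{y}}{2}
  3/2·u_yyy = 9 A + \frac{3 B e^{y}}{2}
  -u_xxxx = 0
So the left-hand side equals
  9 A + 2 B e^{y}
This must equal f(x, y) = 6 e^{y} + 9 identically.
Matching coefficients of the independent functions:
  [constant term]:  9 A = 9
  [e^{y}]:  2 B = 6
Solving: A = 1, B = 3.
Check against the point condition:
  u(0, 0) = 3  ⟹  B = 3  ✓
Hence u(x, y) = y^{3} + 3 e^{y}.

Answer: u(x, y) = y^{3} + 3 e^{y}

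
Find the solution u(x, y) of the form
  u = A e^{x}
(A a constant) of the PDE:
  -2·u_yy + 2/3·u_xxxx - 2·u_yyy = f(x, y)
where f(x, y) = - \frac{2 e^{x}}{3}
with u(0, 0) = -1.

Answer: u(x, y) = - e^{x}

Derivation:
Substitute the ansatz u = A e^{x} into the left-hand side.
Derivatives of the ansatz:
  u_yy = 0
  u_xxxx = A e^{x}
  u_yyy = 0
Term by term:
  -2·u_yy = 0
  2/3·u_xxxx = \frac{2 A e^{x}}{3}
  -2·u_yyy = 0
So the left-hand side equals
  \frac{2 A e^{x}}{3}
This must equal f(x, y) = - \frac{2 e^{x}}{3} identically.
Matching coefficients of the independent functions:
  [e^{x}]:  \frac{2 A}{3} = - \frac{2}{3}
Solving: A = -1.
Check against the point condition:
  u(0, 0) = -1  ⟹  A = -1  ✓
Hence u(x, y) = - e^{x}.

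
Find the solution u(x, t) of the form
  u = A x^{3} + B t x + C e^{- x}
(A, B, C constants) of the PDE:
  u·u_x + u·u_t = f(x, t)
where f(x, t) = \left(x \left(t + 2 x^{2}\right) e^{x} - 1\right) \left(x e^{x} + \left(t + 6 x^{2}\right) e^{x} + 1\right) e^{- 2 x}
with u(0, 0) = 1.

Substitute the ansatz u = A x^{3} + B t x + C e^{- x} into the left-hand side.
Derivatives of the ansatz:
  u_x = 3 A x^{2} + B t - C e^{- x}
  u_t = B x
Term by term:
  u·u_x = 3 A^{2} x^{5} + 4 A B t x^{3} - A C x^{3} e^{- x} + 3 A C x^{2} e^{- x} + B^{2} t^{2} x - B C t x e^{- x} + B C t e^{- x} - C^{2} e^{- 2 x}
  u·u_t = A B x^{4} + B^{2} t x^{2} + B C x e^{- x}
So the left-hand side equals
  3 A^{2} x^{5} + 4 A B t x^{3} + A B x^{4} - A C x^{3} e^{- x} + 3 A C x^{2} e^{- x} + B^{2} t^{2} x + B^{2} t x^{2} - B C t x e^{- x} + B C t e^{- x} + B C x e^{- x} - C^{2} e^{- 2 x}
This must equal f(x, t) identically; expanded, f = t^{2} x + 8 t x^{3} + t x^{2} + t x e^{- x} - t e^{- x} + 12 x^{5} + 2 x^{4} + 2 x^{3} e^{- x} - 6 x^{2} e^{- x} - x e^{- x} - e^{- 2 x}.
Matching coefficients of the independent functions:
  [x^{4}]:  A B = 2
  [x^{5}]:  3 A^{2} = 12
  [t x^{2}, t^{2} x]:  B^{2} = 1
  [t x^{3}]:  4 A B = 8
  [t e^{- x}, x e^{- x}]:  B C = -1
  [x^{2} e^{- x}]:  3 A C = -6
  [x^{3} e^{- x}]:  - A C = 2
  [t x e^{- x}]:  - B C = 1
  [e^{- 2 x}]:  - C^{2} = -1
These equations allow (A, B, C) = (-2, -1, 1) or (2, 1, -1).
Impose the point condition(s):
  u(0, 0) = 1  ⟹  C = 1
Only A = -2, B = -1, C = 1 satisfies everything.
Hence u(x, t) = - t x - 2 x^{3} + e^{- x}.

Answer: u(x, t) = - t x - 2 x^{3} + e^{- x}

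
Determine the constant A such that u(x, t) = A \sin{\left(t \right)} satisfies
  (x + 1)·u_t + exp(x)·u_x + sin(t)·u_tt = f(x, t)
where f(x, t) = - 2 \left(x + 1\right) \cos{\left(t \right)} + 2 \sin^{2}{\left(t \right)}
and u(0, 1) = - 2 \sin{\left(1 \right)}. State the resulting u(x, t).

Substitute the ansatz u = A \sin{\left(t \right)} into the left-hand side.
Derivatives of the ansatz:
  u_t = A \cos{\left(t \right)}
  u_x = 0
  u_tt = - A \sin{\left(t \right)}
Term by term:
  (x + 1)·u_t = A x \cos{\left(t \right)} + A \cos{\left(t \right)}
  exp(x)·u_x = 0
  sin(t)·u_tt = - A \sin^{2}{\left(t \right)}
So the left-hand side equals
  A x \cos{\left(t \right)} - A \sin^{2}{\left(t \right)} + A \cos{\left(t \right)}
This must equal f(x, t) identically; expanded, f = - 2 x \cos{\left(t \right)} + 2 \sin^{2}{\left(t \right)} - 2 \cos{\left(t \right)}.
Matching coefficients of the independent functions:
  [x \cos{\left(t \right)}, \cos{\left(t \right)}]:  A = -2
  [\sin^{2}{\left(t \right)}]:  - A = 2
Solving: A = -2.
Check against the point condition:
  u(0, 1) = - 2 \sin{\left(1 \right)}  ⟹  A \sin{\left(1 \right)} = - 2 \sin{\left(1 \right)}  ✓
Hence u(x, t) = - 2 \sin{\left(t \right)}.

Answer: u(x, t) = - 2 \sin{\left(t \right)}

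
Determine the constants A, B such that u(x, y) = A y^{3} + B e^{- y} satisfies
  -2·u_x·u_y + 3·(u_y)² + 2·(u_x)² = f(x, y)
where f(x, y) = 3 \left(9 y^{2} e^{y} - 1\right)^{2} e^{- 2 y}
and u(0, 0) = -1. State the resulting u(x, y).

Substitute the ansatz u = A y^{3} + B e^{- y} into the left-hand side.
Derivatives of the ansatz:
  u_x = 0
  u_y = 3 A y^{2} - B e^{- y}
Term by term:
  -2·u_x·u_y = 0
  3·(u_y)² = 27 A^{2} y^{4} - 18 A B y^{2} e^{- y} + 3 B^{2} e^{- 2 y}
  2·(u_x)² = 0
So the left-hand side equals
  27 A^{2} y^{4} - 18 A B y^{2} e^{- y} + 3 B^{2} e^{- 2 y}
This must equal f(x, y) identically; expanded, f = 243 y^{4} - 54 y^{2} e^{- y} + 3 e^{- 2 y}.
Matching coefficients of the independent functions:
  [y^{4}]:  27 A^{2} = 243
  [y^{2} e^{- y}]:  - 18 A B = -54
  [e^{- 2 y}]:  3 B^{2} = 3
These equations allow (A, B) = (-3, -1) or (3, 1).
Impose the point condition(s):
  u(0, 0) = -1  ⟹  B = -1
Only A = -3, B = -1 satisfies everything.
Hence u(x, y) = - 3 y^{3} - e^{- y}.

Answer: u(x, y) = - 3 y^{3} - e^{- y}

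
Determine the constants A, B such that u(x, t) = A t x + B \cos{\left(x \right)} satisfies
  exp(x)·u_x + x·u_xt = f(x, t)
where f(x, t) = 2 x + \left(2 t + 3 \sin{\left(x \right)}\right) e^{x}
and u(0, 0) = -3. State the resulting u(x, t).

Substitute the ansatz u = A t x + B \cos{\left(x \right)} into the left-hand side.
Derivatives of the ansatz:
  u_x = A t - B \sin{\left(x \right)}
  u_xt = A
Term by term:
  exp(x)·u_x = A t e^{x} - B e^{x} \sin{\left(x \right)}
  x·u_xt = A x
So the left-hand side equals
  A t e^{x} + A x - B e^{x} \sin{\left(x \right)}
This must equal f(x, t) identically; expanded, f = 2 t e^{x} + 2 x + 3 e^{x} \sin{\left(x \right)}.
Matching coefficients of the independent functions:
  [x, t e^{x}]:  A = 2
  [e^{x} \sin{\left(x \right)}]:  - B = 3
Solving: A = 2, B = -3.
Check against the point condition:
  u(0, 0) = -3  ⟹  B = -3  ✓
Hence u(x, t) = 2 t x - 3 \cos{\left(x \right)}.

Answer: u(x, t) = 2 t x - 3 \cos{\left(x \right)}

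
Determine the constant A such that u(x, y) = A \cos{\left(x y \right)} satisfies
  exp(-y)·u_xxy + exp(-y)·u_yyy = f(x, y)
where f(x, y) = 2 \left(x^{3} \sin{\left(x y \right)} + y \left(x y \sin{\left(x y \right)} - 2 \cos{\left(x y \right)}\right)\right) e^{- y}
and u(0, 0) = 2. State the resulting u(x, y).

Substitute the ansatz u = A \cos{\left(x y \right)} into the left-hand side.
Derivatives of the ansatz:
  u_xxy = A x y^{2} \sin{\left(x y \right)} - 2 A y \cos{\left(x y \right)}
  u_yyy = A x^{3} \sin{\left(x y \right)}
Term by term:
  exp(-y)·u_xxy = A x y^{2} e^{- y} \sin{\left(x y \right)} - 2 A y e^{- y} \cos{\left(x y \right)}
  exp(-y)·u_yyy = A x^{3} e^{- y} \sin{\left(x y \right)}
So the left-hand side equals
  A x^{3} e^{- y} \sin{\left(x y \right)} + A x y^{2} e^{- y} \sin{\left(x y \right)} - 2 A y e^{- y} \cos{\left(x y \right)}
This must equal f(x, y) identically; expanded, f = 2 x^{3} e^{- y} \sin{\left(x y \right)} + 2 x y^{2} e^{- y} \sin{\left(x y \right)} - 4 y e^{- y} \cos{\left(x y \right)}.
Matching coefficients of the independent functions:
  [x^{3} e^{- y} \sin{\left(x y \right)}, x y^{2} e^{- y} \sin{\left(x y \right)}]:  A = 2
  [y e^{- y} \cos{\left(x y \right)}]:  - 2 A = -4
Solving: A = 2.
Check against the point condition:
  u(0, 0) = 2  ⟹  A = 2  ✓
Hence u(x, y) = 2 \cos{\left(x y \right)}.

Answer: u(x, y) = 2 \cos{\left(x y \right)}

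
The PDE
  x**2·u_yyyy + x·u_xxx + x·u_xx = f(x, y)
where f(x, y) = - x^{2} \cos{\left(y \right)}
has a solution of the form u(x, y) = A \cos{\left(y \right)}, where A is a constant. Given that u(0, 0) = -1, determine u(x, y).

Substitute the ansatz u = A \cos{\left(y \right)} into the left-hand side.
Derivatives of the ansatz:
  u_yyyy = A \cos{\left(y \right)}
  u_xxx = 0
  u_xx = 0
Term by term:
  x**2·u_yyyy = A x^{2} \cos{\left(y \right)}
  x·u_xxx = 0
  x·u_xx = 0
So the left-hand side equals
  A x^{2} \cos{\left(y \right)}
This must equal f(x, y) = - x^{2} \cos{\left(y \right)} identically.
Matching coefficients of the independent functions:
  [x^{2} \cos{\left(y \right)}]:  A = -1
Solving: A = -1.
Check against the point condition:
  u(0, 0) = -1  ⟹  A = -1  ✓
Hence u(x, y) = - \cos{\left(y \right)}.

Answer: u(x, y) = - \cos{\left(y \right)}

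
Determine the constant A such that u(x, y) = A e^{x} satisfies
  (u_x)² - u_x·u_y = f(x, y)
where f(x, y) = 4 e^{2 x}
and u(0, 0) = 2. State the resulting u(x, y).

Substitute the ansatz u = A e^{x} into the left-hand side.
Derivatives of the ansatz:
  u_x = A e^{x}
  u_y = 0
Term by term:
  (u_x)² = A^{2} e^{2 x}
  -u_x·u_y = 0
So the left-hand side equals
  A^{2} e^{2 x}
This must equal f(x, y) = 4 e^{2 x} identically.
Matching coefficients of the independent functions:
  [e^{2 x}]:  A^{2} = 4
These equations allow (A) = (-2) or (2).
Impose the point condition(s):
  u(0, 0) = 2  ⟹  A = 2
Only A = 2 satisfies everything.
Hence u(x, y) = 2 e^{x}.

Answer: u(x, y) = 2 e^{x}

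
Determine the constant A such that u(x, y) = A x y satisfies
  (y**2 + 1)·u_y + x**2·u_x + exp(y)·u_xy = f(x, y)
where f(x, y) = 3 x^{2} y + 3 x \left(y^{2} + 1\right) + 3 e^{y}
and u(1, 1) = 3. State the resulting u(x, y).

Substitute the ansatz u = A x y into the left-hand side.
Derivatives of the ansatz:
  u_y = A x
  u_x = A y
  u_xy = A
Term by term:
  (y**2 + 1)·u_y = A x y^{2} + A x
  x**2·u_x = A x^{2} y
  exp(y)·u_xy = A e^{y}
So the left-hand side equals
  A x^{2} y + A x y^{2} + A x + A e^{y}
This must equal f(x, y) = 3 x^{2} y + 3 x \left(y^{2} + 1\right) + 3 e^{y} identically.
Matching coefficients of the independent functions:
  [x, x y^{2}, x^{2} y, e^{y}]:  A = 3
Solving: A = 3.
Check against the point condition:
  u(1, 1) = 3  ⟹  A = 3  ✓
Hence u(x, y) = 3 x y.

Answer: u(x, y) = 3 x y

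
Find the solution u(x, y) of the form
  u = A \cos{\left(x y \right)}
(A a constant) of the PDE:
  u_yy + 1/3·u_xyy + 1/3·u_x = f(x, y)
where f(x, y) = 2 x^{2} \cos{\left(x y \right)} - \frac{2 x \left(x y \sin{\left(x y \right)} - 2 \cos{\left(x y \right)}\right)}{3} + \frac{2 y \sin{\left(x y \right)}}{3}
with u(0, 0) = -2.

Substitute the ansatz u = A \cos{\left(x y \right)} into the left-hand side.
Derivatives of the ansatz:
  u_yy = - A x^{2} \cos{\left(x y \right)}
  u_xyy = A x^{2} y \sin{\left(x y \right)} - 2 A x \cos{\left(x y \right)}
  u_x = - A y \sin{\left(x y \right)}
Term by term:
  u_yy = - A x^{2} \cos{\left(x y \right)}
  1/3·u_xyy = \frac{A x^{2} y \sin{\left(x y \right)}}{3} - \frac{2 A x \cos{\left(x y \right)}}{3}
  1/3·u_x = - \frac{A y \sin{\left(x y \right)}}{3}
So the left-hand side equals
  \frac{A x^{2} y \sin{\left(x y \right)}}{3} - A x^{2} \cos{\left(x y \right)} - \frac{2 A x \cos{\left(x y \right)}}{3} - \frac{A y \sin{\left(x y \right)}}{3}
This must equal f(x, y) identically; expanded, f = - \frac{2 x^{2} y \sin{\left(x y \right)}}{3} + 2 x^{2} \cos{\left(x y \right)} + \frac{4 x \cos{\left(x y \right)}}{3} + \frac{2 y \sin{\left(x y \right)}}{3}.
Matching coefficients of the independent functions:
  [x \cos{\left(x y \right)}]:  - \frac{2 A}{3} = \frac{4}{3}
  [x^{2} \cos{\left(x y \right)}]:  - A = 2
  [y \sin{\left(x y \right)}]:  - \frac{A}{3} = \frac{2}{3}
  [x^{2} y \sin{\left(x y \right)}]:  \frac{A}{3} = - \frac{2}{3}
Solving: A = -2.
Check against the point condition:
  u(0, 0) = -2  ⟹  A = -2  ✓
Hence u(x, y) = - 2 \cos{\left(x y \right)}.

Answer: u(x, y) = - 2 \cos{\left(x y \right)}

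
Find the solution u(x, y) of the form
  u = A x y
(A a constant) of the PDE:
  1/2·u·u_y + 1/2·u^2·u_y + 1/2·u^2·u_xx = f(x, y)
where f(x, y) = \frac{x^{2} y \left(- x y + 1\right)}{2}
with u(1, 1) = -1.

Answer: u(x, y) = - x y

Derivation:
Substitute the ansatz u = A x y into the left-hand side.
Derivatives of the ansatz:
  u_y = A x
  u_xx = 0
Term by term:
  1/2·u·u_y = \frac{A^{2} x^{2} y}{2}
  1/2·u^2·u_y = \frac{A^{3} x^{3} y^{2}}{2}
  1/2·u^2·u_xx = 0
So the left-hand side equals
  \frac{A^{3} x^{3} y^{2}}{2} + \frac{A^{2} x^{2} y}{2}
This must equal f(x, y) identically; expanded, f = - \frac{x^{3} y^{2}}{2} + \frac{x^{2} y}{2}.
Matching coefficients of the independent functions:
  [x^{2} y]:  \frac{A^{2}}{2} = \frac{1}{2}
  [x^{3} y^{2}]:  \frac{A^{3}}{2} = - \frac{1}{2}
Solving: A = -1.
Check against the point condition:
  u(1, 1) = -1  ⟹  A = -1  ✓
Hence u(x, y) = - x y.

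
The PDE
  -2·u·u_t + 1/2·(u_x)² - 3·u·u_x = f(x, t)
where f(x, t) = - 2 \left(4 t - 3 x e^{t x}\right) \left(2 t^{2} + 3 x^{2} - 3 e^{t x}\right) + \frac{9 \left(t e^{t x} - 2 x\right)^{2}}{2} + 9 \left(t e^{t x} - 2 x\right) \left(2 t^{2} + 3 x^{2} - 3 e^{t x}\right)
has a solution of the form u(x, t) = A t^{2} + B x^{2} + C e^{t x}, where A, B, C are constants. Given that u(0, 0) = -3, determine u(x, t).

Substitute the ansatz u = A t^{2} + B x^{2} + C e^{t x} into the left-hand side.
Derivatives of the ansatz:
  u_t = 2 A t + C x e^{t x}
  u_x = 2 B x + C t e^{t x}
Term by term:
  -2·u·u_t = - 4 A^{2} t^{3} - 4 A B t x^{2} - 2 A C t^{2} x e^{t x} - 4 A C t e^{t x} - 2 B C x^{3} e^{t x} - 2 C^{2} x e^{2 t x}
  1/2·(u_x)² = 2 B^{2} x^{2} + 2 B C t x e^{t x} + \frac{C^{2} t^{2} e^{2 t x}}{2}
  -3·u·u_x = - 6 A B t^{2} x - 3 A C t^{3} e^{t x} - 6 B^{2} x^{3} - 3 B C t x^{2} e^{t x} - 6 B C x e^{t x} - 3 C^{2} t e^{2 t x}
So the left-hand side equals
  - 4 A^{2} t^{3} - 6 A B t^{2} x - 4 A B t x^{2} - 3 A C t^{3} e^{t x} - 2 A C t^{2} x e^{t x} - 4 A C t e^{t x} - 6 B^{2} x^{3} + 2 B^{2} x^{2} - 3 B C t x^{2} e^{t x} + 2 B C t x e^{t x} - 2 B C x^{3} e^{t x} - 6 B C x e^{t x} + \frac{C^{2} t^{2} e^{2 t x}}{2} - 3 C^{2} t e^{2 t x} - 2 C^{2} x e^{2 t x}
This must equal f(x, t) identically; expanded, f = 18 t^{3} e^{t x} - 16 t^{3} + 12 t^{2} x e^{t x} - 36 t^{2} x + \frac{9 t^{2} e^{2 t x}}{2} + 27 t x^{2} e^{t x} - 24 t x^{2} - 18 t x e^{t x} - 27 t e^{2 t x} + 24 t e^{t x} + 18 x^{3} e^{t x} - 54 x^{3} + 18 x^{2} - 18 x e^{2 t x} + 54 x e^{t x}.
Matching coefficients of the independent functions:
(each divided by its leading coefficient; functions giving the same equation are listed together)
  [t^{3}]:  A^{2} - 4 = 0
  [x^{2}, x^{3}]:  B^{2} - 9 = 0
  [t x^{2}, t^{2} x]:  A B - 6 = 0
  [t e^{t x}, t^{3} e^{t x}, t^{2} x e^{t x}]:  A C + 6 = 0
  [t e^{2 t x}, t^{2} e^{2 t x}, x e^{2 t x}]:  C^{2} - 9 = 0
  [x e^{t x}, x^{3} e^{t x}, t x e^{t x}, …]:  B C + 9 = 0
These equations allow (A, B, C) = (-2, -3, 3) or (2, 3, -3).
Impose the point condition(s):
  u(0, 0) = -3  ⟹  C = -3
Only A = 2, B = 3, C = -3 satisfies everything.
Hence u(x, t) = 2 t^{2} + 3 x^{2} - 3 e^{t x}.

Answer: u(x, t) = 2 t^{2} + 3 x^{2} - 3 e^{t x}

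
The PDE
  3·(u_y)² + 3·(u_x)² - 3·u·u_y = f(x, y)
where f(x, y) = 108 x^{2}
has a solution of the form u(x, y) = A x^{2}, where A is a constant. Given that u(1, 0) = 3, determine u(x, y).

Substitute the ansatz u = A x^{2} into the left-hand side.
Derivatives of the ansatz:
  u_y = 0
  u_x = 2 A x
Term by term:
  3·(u_y)² = 0
  3·(u_x)² = 12 A^{2} x^{2}
  -3·u·u_y = 0
So the left-hand side equals
  12 A^{2} x^{2}
This must equal f(x, y) = 108 x^{2} identically.
Matching coefficients of the independent functions:
  [x^{2}]:  12 A^{2} = 108
These equations allow (A) = (-3) or (3).
Impose the point condition(s):
  u(1, 0) = 3  ⟹  A = 3
Only A = 3 satisfies everything.
Hence u(x, y) = 3 x^{2}.

Answer: u(x, y) = 3 x^{2}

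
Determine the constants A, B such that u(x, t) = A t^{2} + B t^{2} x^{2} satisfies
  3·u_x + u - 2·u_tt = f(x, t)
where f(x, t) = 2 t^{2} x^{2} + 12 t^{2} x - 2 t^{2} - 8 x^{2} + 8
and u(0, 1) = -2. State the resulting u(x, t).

Substitute the ansatz u = A t^{2} + B t^{2} x^{2} into the left-hand side.
Derivatives of the ansatz:
  u_x = 2 B t^{2} x
  u_tt = 2 A + 2 B x^{2}
Term by term:
  3·u_x = 6 B t^{2} x
  u = A t^{2} + B t^{2} x^{2}
  -2·u_tt = - 4 A - 4 B x^{2}
So the left-hand side equals
  A t^{2} - 4 A + B t^{2} x^{2} + 6 B t^{2} x - 4 B x^{2}
This must equal f(x, t) = 2 t^{2} x^{2} + 12 t^{2} x - 2 t^{2} - 8 x^{2} + 8 identically.
Matching coefficients of the independent functions:
  [constant term]:  - 4 A = 8
  [t^{2}]:  A = -2
  [x^{2}]:  - 4 B = -8
  [t^{2} x]:  6 B = 12
  [t^{2} x^{2}]:  B = 2
Solving: A = -2, B = 2.
Check against the point condition:
  u(0, 1) = -2  ⟹  A = -2  ✓
Hence u(x, t) = 2 t^{2} x^{2} - 2 t^{2}.

Answer: u(x, t) = 2 t^{2} x^{2} - 2 t^{2}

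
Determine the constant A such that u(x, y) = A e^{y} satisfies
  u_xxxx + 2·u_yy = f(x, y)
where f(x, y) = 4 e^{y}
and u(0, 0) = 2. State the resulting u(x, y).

Substitute the ansatz u = A e^{y} into the left-hand side.
Derivatives of the ansatz:
  u_xxxx = 0
  u_yy = A e^{y}
Term by term:
  u_xxxx = 0
  2·u_yy = 2 A e^{y}
So the left-hand side equals
  2 A e^{y}
This must equal f(x, y) = 4 e^{y} identically.
Matching coefficients of the independent functions:
  [e^{y}]:  2 A = 4
Solving: A = 2.
Check against the point condition:
  u(0, 0) = 2  ⟹  A = 2  ✓
Hence u(x, y) = 2 e^{y}.

Answer: u(x, y) = 2 e^{y}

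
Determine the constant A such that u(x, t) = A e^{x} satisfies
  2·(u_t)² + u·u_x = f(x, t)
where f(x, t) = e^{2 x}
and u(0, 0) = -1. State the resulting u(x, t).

Substitute the ansatz u = A e^{x} into the left-hand side.
Derivatives of the ansatz:
  u_t = 0
  u_x = A e^{x}
Term by term:
  2·(u_t)² = 0
  u·u_x = A^{2} e^{2 x}
So the left-hand side equals
  A^{2} e^{2 x}
This must equal f(x, t) = e^{2 x} identically.
Matching coefficients of the independent functions:
  [e^{2 x}]:  A^{2} = 1
These equations allow (A) = (-1) or (1).
Impose the point condition(s):
  u(0, 0) = -1  ⟹  A = -1
Only A = -1 satisfies everything.
Hence u(x, t) = - e^{x}.

Answer: u(x, t) = - e^{x}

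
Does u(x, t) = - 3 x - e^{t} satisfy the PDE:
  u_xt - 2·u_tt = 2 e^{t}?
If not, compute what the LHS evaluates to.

Evaluate each term of the left-hand side for u = - 3 x - e^{t}.
Derivatives:
  u_xt = 0
  u_tt = - e^{t}
Terms:
  u_xt = 0
  -2·u_tt = 2 e^{t}
Sum: LHS = 2 e^{t}
This is exactly the given right-hand side, so u is a solution.

Answer: Yes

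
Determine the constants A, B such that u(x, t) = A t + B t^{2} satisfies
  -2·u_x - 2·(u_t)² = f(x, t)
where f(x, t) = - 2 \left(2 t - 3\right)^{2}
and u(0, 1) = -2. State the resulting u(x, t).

Substitute the ansatz u = A t + B t^{2} into the left-hand side.
Derivatives of the ansatz:
  u_x = 0
  u_t = A + 2 B t
Term by term:
  -2·u_x = 0
  -2·(u_t)² = - 2 A^{2} - 8 A B t - 8 B^{2} t^{2}
So the left-hand side equals
  - 2 A^{2} - 8 A B t - 8 B^{2} t^{2}
This must equal f(x, t) identically; expanded, f = - 8 t^{2} + 24 t - 18.
Matching coefficients of the independent functions:
  [constant term]:  - 2 A^{2} = -18
  [t]:  - 8 A B = 24
  [t^{2}]:  - 8 B^{2} = -8
These equations allow (A, B) = (-3, 1) or (3, -1).
Impose the point condition(s):
  u(0, 1) = -2  ⟹  A + B = -2
Only A = -3, B = 1 satisfies everything.
Hence u(x, t) = t^{2} - 3 t.

Answer: u(x, t) = t^{2} - 3 t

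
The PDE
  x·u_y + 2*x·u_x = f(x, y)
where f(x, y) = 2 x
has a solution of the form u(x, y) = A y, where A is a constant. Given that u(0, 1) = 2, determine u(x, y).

Substitute the ansatz u = A y into the left-hand side.
Derivatives of the ansatz:
  u_y = A
  u_x = 0
Term by term:
  x·u_y = A x
  2*x·u_x = 0
So the left-hand side equals
  A x
This must equal f(x, y) = 2 x identically.
Matching coefficients of the independent functions:
  [x]:  A = 2
Solving: A = 2.
Check against the point condition:
  u(0, 1) = 2  ⟹  A = 2  ✓
Hence u(x, y) = 2 y.

Answer: u(x, y) = 2 y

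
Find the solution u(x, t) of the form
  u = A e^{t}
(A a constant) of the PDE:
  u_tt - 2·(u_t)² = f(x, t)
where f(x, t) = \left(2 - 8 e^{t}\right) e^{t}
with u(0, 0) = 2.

Answer: u(x, t) = 2 e^{t}

Derivation:
Substitute the ansatz u = A e^{t} into the left-hand side.
Derivatives of the ansatz:
  u_tt = A e^{t}
  u_t = A e^{t}
Term by term:
  u_tt = A e^{t}
  -2·(u_t)² = - 2 A^{2} e^{2 t}
So the left-hand side equals
  - 2 A^{2} e^{2 t} + A e^{t}
This must equal f(x, t) identically; expanded, f = - 8 e^{2 t} + 2 e^{t}.
Matching coefficients of the independent functions:
  [e^{t}]:  A = 2
  [e^{2 t}]:  - 2 A^{2} = -8
Solving: A = 2.
Check against the point condition:
  u(0, 0) = 2  ⟹  A = 2  ✓
Hence u(x, t) = 2 e^{t}.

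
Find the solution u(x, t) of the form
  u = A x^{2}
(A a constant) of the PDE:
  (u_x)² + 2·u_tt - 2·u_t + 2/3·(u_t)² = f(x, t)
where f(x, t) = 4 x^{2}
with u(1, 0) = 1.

Substitute the ansatz u = A x^{2} into the left-hand side.
Derivatives of the ansatz:
  u_x = 2 A x
  u_tt = 0
  u_t = 0
Term by term:
  (u_x)² = 4 A^{2} x^{2}
  2·u_tt = 0
  -2·u_t = 0
  2/3·(u_t)² = 0
So the left-hand side equals
  4 A^{2} x^{2}
This must equal f(x, t) = 4 x^{2} identically.
Matching coefficients of the independent functions:
  [x^{2}]:  4 A^{2} = 4
These equations allow (A) = (-1) or (1).
Impose the point condition(s):
  u(1, 0) = 1  ⟹  A = 1
Only A = 1 satisfies everything.
Hence u(x, t) = x^{2}.

Answer: u(x, t) = x^{2}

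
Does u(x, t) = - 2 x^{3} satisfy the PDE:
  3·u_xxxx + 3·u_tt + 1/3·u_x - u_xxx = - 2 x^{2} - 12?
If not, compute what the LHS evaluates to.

Answer: No, the LHS evaluates to 12 - 2 x^{2}

Derivation:
Evaluate each term of the left-hand side for u = - 2 x^{3}.
Derivatives:
  u_xxxx = 0
  u_tt = 0
  u_x = - 6 x^{2}
  u_xxx = -12
Terms:
  3·u_xxxx = 0
  3·u_tt = 0
  1/3·u_x = - 2 x^{2}
  -u_xxx = 12
Sum: LHS = 12 - 2 x^{2}
Given right-hand side: - 2 x^{2} - 12. Difference LHS − RHS = 24 ≠ 0, so u is not a solution.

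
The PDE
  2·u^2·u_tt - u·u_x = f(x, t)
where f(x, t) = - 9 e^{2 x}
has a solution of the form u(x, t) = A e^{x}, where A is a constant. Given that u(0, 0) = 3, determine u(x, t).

Answer: u(x, t) = 3 e^{x}

Derivation:
Substitute the ansatz u = A e^{x} into the left-hand side.
Derivatives of the ansatz:
  u_tt = 0
  u_x = A e^{x}
Term by term:
  2·u^2·u_tt = 0
  -u·u_x = - A^{2} e^{2 x}
So the left-hand side equals
  - A^{2} e^{2 x}
This must equal f(x, t) = - 9 e^{2 x} identically.
Matching coefficients of the independent functions:
  [e^{2 x}]:  - A^{2} = -9
These equations allow (A) = (-3) or (3).
Impose the point condition(s):
  u(0, 0) = 3  ⟹  A = 3
Only A = 3 satisfies everything.
Hence u(x, t) = 3 e^{x}.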